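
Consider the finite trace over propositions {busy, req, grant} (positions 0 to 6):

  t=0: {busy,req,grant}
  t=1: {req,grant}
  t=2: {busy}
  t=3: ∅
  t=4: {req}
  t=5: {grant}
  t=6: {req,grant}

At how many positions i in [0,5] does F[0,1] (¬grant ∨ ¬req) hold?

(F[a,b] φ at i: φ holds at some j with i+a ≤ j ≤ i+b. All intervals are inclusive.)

Evaluate at each i in [0,5]:
  i=0: ✗ (none in [0,1])
  i=1: ✓ (witness j=2)
  i=2: ✓ (witness j=2)
  i=3: ✓ (witness j=3)
  i=4: ✓ (witness j=4)
  i=5: ✓ (witness j=5)
Positions where it holds: {1, 2, 3, 4, 5} → 5.

5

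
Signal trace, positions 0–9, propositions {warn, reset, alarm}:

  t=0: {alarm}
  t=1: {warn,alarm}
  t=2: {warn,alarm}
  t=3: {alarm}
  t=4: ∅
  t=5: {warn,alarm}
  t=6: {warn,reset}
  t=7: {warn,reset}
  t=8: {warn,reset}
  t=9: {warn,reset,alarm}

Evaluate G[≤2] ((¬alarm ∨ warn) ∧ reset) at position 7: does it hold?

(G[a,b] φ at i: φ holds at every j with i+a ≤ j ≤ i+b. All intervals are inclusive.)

True

Check ((¬alarm ∨ warn) ∧ reset) at every j in [7,9]:
  j=7: true
  j=8: true
  j=9: true
All positions satisfy it → formula holds.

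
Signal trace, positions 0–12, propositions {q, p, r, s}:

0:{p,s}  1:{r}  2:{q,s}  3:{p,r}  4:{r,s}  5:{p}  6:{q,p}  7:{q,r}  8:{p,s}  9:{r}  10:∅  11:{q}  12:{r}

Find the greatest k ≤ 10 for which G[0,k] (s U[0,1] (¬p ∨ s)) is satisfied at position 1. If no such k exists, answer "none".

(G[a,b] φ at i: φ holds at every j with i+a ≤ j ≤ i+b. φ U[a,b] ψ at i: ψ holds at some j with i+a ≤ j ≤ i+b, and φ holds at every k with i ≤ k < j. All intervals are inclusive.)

1

(s U[0,1] (¬p ∨ s)) must hold from j=1 onward; find where it first fails.
  j=1: holds
  j=2: holds
  j=3: fails
Holds on [1,2], so largest k = 1.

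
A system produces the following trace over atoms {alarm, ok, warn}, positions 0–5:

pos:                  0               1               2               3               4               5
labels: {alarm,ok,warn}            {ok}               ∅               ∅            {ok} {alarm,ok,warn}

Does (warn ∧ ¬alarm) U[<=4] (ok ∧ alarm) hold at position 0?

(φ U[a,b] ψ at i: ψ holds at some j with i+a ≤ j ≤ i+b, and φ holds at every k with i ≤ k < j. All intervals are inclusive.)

Need some j in [0,4] with (ok ∧ alarm), and (warn ∧ ¬alarm) at every k in [0,j-1].
  j=0: (ok ∧ alarm) holds; no prefix to check → satisfied.

Yes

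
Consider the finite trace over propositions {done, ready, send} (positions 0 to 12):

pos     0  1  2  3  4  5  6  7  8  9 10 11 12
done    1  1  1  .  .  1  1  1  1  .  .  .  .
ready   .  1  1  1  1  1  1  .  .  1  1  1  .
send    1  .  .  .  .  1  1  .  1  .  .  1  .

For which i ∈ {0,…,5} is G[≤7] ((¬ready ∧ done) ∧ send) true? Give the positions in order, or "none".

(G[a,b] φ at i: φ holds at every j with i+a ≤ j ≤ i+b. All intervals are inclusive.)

Evaluate at each i in [0,5]:
  i=0: ✗ (fails at j=1)
  i=1: ✗ (fails at j=1)
  i=2: ✗ (fails at j=2)
  i=3: ✗ (fails at j=3)
  i=4: ✗ (fails at j=4)
  i=5: ✗ (fails at j=5)

none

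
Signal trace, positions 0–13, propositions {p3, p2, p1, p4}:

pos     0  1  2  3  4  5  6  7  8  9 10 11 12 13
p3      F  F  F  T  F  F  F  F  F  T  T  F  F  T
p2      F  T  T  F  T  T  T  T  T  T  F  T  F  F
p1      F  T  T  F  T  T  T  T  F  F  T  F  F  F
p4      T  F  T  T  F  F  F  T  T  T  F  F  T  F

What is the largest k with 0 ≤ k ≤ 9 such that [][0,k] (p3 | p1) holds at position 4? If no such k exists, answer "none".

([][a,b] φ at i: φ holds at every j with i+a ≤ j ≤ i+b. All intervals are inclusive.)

(p3 | p1) must hold from j=4 onward; find where it first fails.
  j=4: holds
  j=5: holds
  j=6: holds
  j=7: holds
  j=8: fails
Holds on [4,7], so largest k = 3.

3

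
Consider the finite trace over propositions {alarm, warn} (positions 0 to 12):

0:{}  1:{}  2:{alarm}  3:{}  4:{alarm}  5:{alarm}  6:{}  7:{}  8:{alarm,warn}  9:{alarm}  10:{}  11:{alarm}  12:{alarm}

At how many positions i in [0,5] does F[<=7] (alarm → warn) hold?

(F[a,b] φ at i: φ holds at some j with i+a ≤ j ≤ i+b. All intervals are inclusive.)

6

Evaluate at each i in [0,5]:
  i=0: ✓ (witness j=0)
  i=1: ✓ (witness j=1)
  i=2: ✓ (witness j=3)
  i=3: ✓ (witness j=3)
  i=4: ✓ (witness j=6)
  i=5: ✓ (witness j=6)
Positions where it holds: {0, 1, 2, 3, 4, 5} → 6.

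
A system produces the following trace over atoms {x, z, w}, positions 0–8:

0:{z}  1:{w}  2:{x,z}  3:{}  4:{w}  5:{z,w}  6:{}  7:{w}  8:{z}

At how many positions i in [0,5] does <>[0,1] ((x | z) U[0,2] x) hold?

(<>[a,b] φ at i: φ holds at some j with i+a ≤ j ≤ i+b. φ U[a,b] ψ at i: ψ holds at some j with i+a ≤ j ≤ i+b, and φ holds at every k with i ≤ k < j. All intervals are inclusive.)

Evaluate at each i in [0,5]:
  i=0: ✗ (none in [0,1])
  i=1: ✓ (witness j=2)
  i=2: ✓ (witness j=2)
  i=3: ✗ (none in [3,4])
  i=4: ✗ (none in [4,5])
  i=5: ✗ (none in [5,6])
Positions where it holds: {1, 2} → 2.

2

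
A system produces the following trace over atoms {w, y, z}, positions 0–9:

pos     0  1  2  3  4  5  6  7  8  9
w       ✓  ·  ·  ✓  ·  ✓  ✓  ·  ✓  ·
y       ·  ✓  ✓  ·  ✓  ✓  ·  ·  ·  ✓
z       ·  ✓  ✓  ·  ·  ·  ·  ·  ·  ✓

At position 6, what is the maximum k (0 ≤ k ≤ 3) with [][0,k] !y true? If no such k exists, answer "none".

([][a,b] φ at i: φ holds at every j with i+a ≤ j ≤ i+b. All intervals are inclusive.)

2

!y must hold from j=6 onward; find where it first fails.
  j=6: holds
  j=7: holds
  j=8: holds
  j=9: fails
Holds on [6,8], so largest k = 2.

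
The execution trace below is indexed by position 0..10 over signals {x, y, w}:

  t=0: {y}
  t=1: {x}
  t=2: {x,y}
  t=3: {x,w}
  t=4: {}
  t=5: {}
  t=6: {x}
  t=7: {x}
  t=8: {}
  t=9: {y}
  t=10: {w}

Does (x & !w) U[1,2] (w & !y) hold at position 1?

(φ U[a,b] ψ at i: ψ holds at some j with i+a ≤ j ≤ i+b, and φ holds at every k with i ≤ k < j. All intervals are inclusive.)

Need some j in [2,3] with (w & !y), and (x & !w) at every k in [1,j-1].
  j=2: (w & !y) false.
  j=3: (w & !y) holds; (x & !w) holds at every k in [1,2] → satisfied.

Yes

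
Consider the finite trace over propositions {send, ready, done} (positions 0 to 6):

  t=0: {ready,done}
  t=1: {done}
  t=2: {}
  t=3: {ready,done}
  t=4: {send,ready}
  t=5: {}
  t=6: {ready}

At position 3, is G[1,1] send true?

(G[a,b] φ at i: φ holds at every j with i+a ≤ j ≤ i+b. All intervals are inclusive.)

Yes

Check send at every j in [4,4]:
  j=4: true
All positions satisfy it → formula holds.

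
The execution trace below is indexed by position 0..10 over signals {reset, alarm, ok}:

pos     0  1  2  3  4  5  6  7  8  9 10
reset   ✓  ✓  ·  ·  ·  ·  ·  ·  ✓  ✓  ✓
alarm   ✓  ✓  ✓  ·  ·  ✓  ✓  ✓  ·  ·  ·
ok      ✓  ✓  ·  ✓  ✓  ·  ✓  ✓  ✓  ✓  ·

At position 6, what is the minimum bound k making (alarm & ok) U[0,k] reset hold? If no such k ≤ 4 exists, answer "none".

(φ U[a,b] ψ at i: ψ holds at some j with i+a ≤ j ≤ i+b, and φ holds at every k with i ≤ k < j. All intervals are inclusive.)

Need earliest j ≥ 6 with reset, and (alarm & ok) at every k in [6,j-1].
  j=6: rhs fails.
  j=7: rhs fails.
  j=8: rhs holds; lhs holds on [6,7]. k = 2.

2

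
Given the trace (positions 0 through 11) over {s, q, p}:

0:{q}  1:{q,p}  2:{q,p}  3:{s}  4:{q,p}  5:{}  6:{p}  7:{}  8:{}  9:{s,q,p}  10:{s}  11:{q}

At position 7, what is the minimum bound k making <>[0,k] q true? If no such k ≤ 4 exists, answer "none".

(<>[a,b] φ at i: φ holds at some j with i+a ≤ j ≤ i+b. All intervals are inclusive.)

2

Scan j = 7,8,… for q:
  j=7: fails
  j=8: fails
  j=9: holds
First hit at j=9, so smallest k = 9-7 = 2.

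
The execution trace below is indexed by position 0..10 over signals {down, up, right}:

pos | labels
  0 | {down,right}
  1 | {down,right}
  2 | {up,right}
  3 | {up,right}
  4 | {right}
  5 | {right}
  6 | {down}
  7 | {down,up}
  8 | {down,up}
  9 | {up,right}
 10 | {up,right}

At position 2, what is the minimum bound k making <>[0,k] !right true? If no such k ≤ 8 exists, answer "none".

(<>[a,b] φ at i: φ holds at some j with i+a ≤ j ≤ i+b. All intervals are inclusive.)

4

Scan j = 2,3,… for !right:
  j=2: fails
  j=3: fails
  j=4: fails
  j=5: fails
  j=6: holds
First hit at j=6, so smallest k = 6-2 = 4.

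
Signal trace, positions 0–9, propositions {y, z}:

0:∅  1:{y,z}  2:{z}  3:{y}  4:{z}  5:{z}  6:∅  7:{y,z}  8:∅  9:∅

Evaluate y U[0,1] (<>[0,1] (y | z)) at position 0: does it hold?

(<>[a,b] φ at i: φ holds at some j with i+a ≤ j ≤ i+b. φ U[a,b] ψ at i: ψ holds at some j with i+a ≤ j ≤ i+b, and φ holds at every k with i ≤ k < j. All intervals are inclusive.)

Need some j in [0,1] with <>[0,1] (y | z), and y at every k in [0,j-1].
  j=0: <>[0,1] (y | z) holds; no prefix to check → satisfied.

Holds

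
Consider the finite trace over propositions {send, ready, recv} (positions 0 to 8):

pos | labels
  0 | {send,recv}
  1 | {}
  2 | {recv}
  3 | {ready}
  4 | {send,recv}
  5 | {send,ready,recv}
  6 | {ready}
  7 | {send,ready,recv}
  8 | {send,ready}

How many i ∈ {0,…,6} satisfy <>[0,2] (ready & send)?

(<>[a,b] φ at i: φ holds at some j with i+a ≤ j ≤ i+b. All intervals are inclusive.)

4

Evaluate at each i in [0,6]:
  i=0: ✗ (none in [0,2])
  i=1: ✗ (none in [1,3])
  i=2: ✗ (none in [2,4])
  i=3: ✓ (witness j=5)
  i=4: ✓ (witness j=5)
  i=5: ✓ (witness j=5)
  i=6: ✓ (witness j=7)
Positions where it holds: {3, 4, 5, 6} → 4.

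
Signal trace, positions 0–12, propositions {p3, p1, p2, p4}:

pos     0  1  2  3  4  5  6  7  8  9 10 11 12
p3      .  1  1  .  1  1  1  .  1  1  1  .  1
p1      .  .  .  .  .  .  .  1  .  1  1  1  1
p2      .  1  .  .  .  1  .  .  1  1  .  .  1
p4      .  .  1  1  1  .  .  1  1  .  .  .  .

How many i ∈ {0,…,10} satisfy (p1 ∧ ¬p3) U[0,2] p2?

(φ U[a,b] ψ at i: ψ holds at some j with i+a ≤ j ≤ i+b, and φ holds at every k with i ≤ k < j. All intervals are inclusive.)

5

Evaluate at each i in [0,10]:
  i=0: ✗ (lhs fails at k=0 before rhs at j=1)
  i=1: ✓ (rhs at j=1)
  i=2: ✗ (no rhs in [2,4])
  i=3: ✗ (lhs fails at k=3 before rhs at j=5)
  i=4: ✗ (lhs fails at k=4 before rhs at j=5)
  i=5: ✓ (rhs at j=5)
  i=6: ✗ (lhs fails at k=6 before rhs at j=8)
  i=7: ✓ (rhs at j=8; lhs holds on [7,7])
  i=8: ✓ (rhs at j=8)
  i=9: ✓ (rhs at j=9)
  i=10: ✗ (lhs fails at k=10 before rhs at j=12)
Positions where it holds: {1, 5, 7, 8, 9} → 5.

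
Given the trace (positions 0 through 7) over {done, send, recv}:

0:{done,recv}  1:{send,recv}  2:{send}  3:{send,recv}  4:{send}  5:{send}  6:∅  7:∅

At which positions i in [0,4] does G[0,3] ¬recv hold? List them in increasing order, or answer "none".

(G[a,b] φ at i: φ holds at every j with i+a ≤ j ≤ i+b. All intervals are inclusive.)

4

Evaluate at each i in [0,4]:
  i=0: ✗ (fails at j=0)
  i=1: ✗ (fails at j=1)
  i=2: ✗ (fails at j=3)
  i=3: ✗ (fails at j=3)
  i=4: ✓ (all of [4,7])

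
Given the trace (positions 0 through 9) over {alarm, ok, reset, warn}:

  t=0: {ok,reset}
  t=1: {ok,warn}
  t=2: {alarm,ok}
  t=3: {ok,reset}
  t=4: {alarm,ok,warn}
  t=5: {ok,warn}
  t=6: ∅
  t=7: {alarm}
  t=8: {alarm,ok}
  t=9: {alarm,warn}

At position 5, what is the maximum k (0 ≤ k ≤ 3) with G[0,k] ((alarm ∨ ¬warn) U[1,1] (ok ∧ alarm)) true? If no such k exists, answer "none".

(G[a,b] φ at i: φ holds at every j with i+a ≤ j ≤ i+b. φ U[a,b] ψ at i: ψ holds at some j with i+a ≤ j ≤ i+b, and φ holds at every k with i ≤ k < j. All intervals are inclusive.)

((alarm ∨ ¬warn) U[1,1] (ok ∧ alarm)) must hold from j=5 onward; find where it first fails.
  j=5: fails → no k works.

none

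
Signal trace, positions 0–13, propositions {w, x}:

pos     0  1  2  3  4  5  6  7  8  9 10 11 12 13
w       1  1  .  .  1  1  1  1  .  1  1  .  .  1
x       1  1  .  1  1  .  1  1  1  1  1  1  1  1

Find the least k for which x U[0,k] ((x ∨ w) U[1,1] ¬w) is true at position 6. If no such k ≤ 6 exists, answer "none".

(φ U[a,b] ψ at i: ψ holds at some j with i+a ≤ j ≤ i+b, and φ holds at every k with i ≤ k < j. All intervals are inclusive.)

Need earliest j ≥ 6 with ((x ∨ w) U[1,1] ¬w), and x at every k in [6,j-1].
  j=6: rhs fails.
  j=7: rhs holds; lhs holds on [6,6]. k = 1.

1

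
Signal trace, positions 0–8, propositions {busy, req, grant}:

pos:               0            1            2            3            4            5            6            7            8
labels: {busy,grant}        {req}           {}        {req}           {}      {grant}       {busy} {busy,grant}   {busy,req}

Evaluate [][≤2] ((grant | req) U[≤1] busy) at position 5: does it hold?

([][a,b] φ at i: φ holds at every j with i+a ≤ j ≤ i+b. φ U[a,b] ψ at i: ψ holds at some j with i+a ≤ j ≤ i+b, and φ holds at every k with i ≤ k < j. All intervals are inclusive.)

Check ((grant | req) U[≤1] busy) at every j in [5,7]:
  j=5: holds
  j=6: holds
  j=7: holds
All positions satisfy it → formula holds.

True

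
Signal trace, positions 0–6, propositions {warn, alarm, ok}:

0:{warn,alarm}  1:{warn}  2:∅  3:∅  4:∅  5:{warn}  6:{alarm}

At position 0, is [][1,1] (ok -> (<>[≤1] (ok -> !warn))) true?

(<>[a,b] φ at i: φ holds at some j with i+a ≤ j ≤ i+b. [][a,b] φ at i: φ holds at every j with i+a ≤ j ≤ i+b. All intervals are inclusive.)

Check (ok -> (<>[≤1] (ok -> !warn))) at every j in [1,1]:
  j=1: antecedent false → ✓
All positions satisfy it → formula holds.

True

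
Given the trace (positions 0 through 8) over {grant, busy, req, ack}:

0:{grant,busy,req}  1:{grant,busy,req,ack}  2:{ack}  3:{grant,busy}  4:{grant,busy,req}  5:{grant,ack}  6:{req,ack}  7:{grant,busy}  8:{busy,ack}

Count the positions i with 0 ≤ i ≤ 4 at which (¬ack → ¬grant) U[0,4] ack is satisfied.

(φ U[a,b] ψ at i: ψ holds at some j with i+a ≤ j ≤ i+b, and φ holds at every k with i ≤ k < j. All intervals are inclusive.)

2

Evaluate at each i in [0,4]:
  i=0: ✗ (lhs fails at k=0 before rhs at j=1)
  i=1: ✓ (rhs at j=1)
  i=2: ✓ (rhs at j=2)
  i=3: ✗ (lhs fails at k=3 before rhs at j=5)
  i=4: ✗ (lhs fails at k=4 before rhs at j=5)
Positions where it holds: {1, 2} → 2.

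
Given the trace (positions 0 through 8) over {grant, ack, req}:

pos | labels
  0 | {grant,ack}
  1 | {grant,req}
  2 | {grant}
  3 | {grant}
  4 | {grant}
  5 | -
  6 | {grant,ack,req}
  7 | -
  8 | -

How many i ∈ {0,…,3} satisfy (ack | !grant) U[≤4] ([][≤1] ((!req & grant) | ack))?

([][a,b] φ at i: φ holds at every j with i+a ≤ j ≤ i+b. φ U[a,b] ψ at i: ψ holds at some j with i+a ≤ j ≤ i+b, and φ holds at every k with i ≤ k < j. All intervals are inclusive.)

Evaluate at each i in [0,3]:
  i=0: ✗ (lhs fails at k=1 before rhs at j=2)
  i=1: ✗ (lhs fails at k=1 before rhs at j=2)
  i=2: ✓ (rhs at j=2)
  i=3: ✓ (rhs at j=3)
Positions where it holds: {2, 3} → 2.

2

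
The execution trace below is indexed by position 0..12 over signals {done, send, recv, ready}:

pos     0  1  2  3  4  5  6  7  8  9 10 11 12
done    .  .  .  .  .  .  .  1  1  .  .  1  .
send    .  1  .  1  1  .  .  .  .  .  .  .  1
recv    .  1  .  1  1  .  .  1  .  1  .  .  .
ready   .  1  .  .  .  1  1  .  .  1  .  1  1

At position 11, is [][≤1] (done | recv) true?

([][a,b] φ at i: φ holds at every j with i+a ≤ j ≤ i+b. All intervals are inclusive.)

No

Check (done | recv) at every j in [11,12]:
  j=11: true
  j=12: false
Fails at j=12 → formula fails.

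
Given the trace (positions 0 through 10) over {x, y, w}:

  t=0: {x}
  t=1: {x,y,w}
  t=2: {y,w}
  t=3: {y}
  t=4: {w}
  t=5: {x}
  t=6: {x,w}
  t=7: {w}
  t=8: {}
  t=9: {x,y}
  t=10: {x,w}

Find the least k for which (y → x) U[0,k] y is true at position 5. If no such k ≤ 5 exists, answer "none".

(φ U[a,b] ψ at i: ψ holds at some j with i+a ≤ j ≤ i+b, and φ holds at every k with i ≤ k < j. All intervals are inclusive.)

4

Need earliest j ≥ 5 with y, and (y → x) at every k in [5,j-1].
  j=5: rhs fails.
  j=6: rhs fails.
  j=7: rhs fails.
  j=8: rhs fails.
  j=9: rhs holds; lhs holds on [5,8]. k = 4.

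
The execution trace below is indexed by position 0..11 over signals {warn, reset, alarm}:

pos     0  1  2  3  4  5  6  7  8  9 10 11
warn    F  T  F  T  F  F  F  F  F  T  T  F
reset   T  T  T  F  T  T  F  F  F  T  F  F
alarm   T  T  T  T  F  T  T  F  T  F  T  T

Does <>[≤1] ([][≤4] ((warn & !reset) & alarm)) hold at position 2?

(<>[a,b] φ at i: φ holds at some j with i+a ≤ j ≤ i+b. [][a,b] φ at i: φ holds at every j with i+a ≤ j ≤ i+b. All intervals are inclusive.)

Check [][≤4] ((warn & !reset) & alarm) at each j in [2,3]:
  j=2: fails at 2
  j=3: fails at 4
No position in the window satisfies it → formula fails.

No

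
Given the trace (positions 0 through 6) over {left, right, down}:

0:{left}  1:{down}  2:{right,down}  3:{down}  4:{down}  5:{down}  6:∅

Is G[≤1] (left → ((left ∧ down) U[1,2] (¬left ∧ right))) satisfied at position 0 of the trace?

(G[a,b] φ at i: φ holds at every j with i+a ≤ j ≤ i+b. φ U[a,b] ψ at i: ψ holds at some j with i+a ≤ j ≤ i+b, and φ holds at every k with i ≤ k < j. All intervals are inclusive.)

Check (left → ((left ∧ down) U[1,2] (¬left ∧ right))) at every j in [0,1]:
  j=0: antecedent true; consequent fails → ✗
  j=1: antecedent false → ✓
Fails at j=0 → formula fails.

No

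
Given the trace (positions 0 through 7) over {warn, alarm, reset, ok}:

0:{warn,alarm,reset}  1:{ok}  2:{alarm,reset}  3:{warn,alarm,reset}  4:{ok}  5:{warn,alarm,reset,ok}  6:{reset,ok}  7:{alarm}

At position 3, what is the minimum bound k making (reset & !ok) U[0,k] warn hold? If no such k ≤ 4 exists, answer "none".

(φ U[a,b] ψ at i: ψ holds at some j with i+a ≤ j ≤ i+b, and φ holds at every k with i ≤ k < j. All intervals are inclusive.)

Need earliest j ≥ 3 with warn, and (reset & !ok) at every k in [3,j-1].
  j=3: rhs holds (empty prefix). k = 0.

0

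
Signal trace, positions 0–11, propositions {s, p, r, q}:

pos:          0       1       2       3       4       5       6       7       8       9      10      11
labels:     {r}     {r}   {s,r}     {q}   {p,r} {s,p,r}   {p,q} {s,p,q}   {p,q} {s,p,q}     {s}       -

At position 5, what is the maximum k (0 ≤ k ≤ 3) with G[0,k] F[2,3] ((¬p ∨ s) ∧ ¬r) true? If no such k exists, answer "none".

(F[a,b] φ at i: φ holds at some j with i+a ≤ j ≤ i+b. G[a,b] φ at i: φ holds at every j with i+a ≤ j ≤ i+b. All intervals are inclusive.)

F[2,3] ((¬p ∨ s) ∧ ¬r) must hold from j=5 onward; find where it first fails.
  j=5: holds
  j=6: holds
  j=7: holds
  j=8: holds
Holds through j=8; largest k = 3.

3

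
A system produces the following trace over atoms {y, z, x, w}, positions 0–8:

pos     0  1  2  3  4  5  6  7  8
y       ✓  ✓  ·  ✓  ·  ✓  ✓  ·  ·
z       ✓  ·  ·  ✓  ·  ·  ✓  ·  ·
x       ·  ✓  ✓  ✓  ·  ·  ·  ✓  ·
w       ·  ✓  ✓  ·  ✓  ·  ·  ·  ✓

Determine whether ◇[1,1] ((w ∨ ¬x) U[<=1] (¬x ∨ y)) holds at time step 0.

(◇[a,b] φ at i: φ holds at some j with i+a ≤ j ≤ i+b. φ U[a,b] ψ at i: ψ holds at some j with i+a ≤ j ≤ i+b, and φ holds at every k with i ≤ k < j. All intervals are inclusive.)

Check ((w ∨ ¬x) U[<=1] (¬x ∨ y)) at each j in [1,1]:
  j=1: holds
Found at j=1 → formula holds.

True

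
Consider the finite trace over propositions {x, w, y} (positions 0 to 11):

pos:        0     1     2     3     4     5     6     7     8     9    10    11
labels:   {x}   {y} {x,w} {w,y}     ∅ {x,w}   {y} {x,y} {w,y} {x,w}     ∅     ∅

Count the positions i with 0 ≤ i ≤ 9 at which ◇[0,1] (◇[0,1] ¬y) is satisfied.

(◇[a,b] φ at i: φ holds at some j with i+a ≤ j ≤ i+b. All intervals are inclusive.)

9

Evaluate at each i in [0,9]:
  i=0: ✓ (witness j=0)
  i=1: ✓ (witness j=1)
  i=2: ✓ (witness j=2)
  i=3: ✓ (witness j=3)
  i=4: ✓ (witness j=4)
  i=5: ✓ (witness j=5)
  i=6: ✗ (none in [6,7])
  i=7: ✓ (witness j=8)
  i=8: ✓ (witness j=8)
  i=9: ✓ (witness j=9)
Positions where it holds: {0, 1, 2, 3, 4, 5, 7, 8, 9} → 9.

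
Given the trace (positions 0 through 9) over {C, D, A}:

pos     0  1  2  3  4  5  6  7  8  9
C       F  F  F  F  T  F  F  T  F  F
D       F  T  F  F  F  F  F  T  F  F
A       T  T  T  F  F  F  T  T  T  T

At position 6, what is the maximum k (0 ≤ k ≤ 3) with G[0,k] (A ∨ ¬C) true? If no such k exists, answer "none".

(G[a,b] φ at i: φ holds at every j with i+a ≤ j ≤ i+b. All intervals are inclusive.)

(A ∨ ¬C) must hold from j=6 onward; find where it first fails.
  j=6: holds
  j=7: holds
  j=8: holds
  j=9: holds
Holds through j=9; largest k = 3.

3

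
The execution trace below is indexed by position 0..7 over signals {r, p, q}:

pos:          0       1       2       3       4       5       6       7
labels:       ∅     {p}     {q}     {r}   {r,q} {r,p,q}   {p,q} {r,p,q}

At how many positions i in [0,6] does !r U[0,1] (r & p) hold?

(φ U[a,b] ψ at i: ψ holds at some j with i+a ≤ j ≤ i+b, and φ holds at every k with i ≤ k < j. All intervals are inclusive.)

2

Evaluate at each i in [0,6]:
  i=0: ✗ (no rhs in [0,1])
  i=1: ✗ (no rhs in [1,2])
  i=2: ✗ (no rhs in [2,3])
  i=3: ✗ (no rhs in [3,4])
  i=4: ✗ (lhs fails at k=4 before rhs at j=5)
  i=5: ✓ (rhs at j=5)
  i=6: ✓ (rhs at j=7; lhs holds on [6,6])
Positions where it holds: {5, 6} → 2.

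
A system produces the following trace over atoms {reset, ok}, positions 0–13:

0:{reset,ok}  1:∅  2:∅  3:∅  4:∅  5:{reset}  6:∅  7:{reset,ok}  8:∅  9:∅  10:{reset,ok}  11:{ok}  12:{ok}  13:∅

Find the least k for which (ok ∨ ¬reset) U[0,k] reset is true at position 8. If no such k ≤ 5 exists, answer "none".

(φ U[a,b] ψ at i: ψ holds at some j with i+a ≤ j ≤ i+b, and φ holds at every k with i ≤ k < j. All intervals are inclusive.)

2

Need earliest j ≥ 8 with reset, and (ok ∨ ¬reset) at every k in [8,j-1].
  j=8: rhs fails.
  j=9: rhs fails.
  j=10: rhs holds; lhs holds on [8,9]. k = 2.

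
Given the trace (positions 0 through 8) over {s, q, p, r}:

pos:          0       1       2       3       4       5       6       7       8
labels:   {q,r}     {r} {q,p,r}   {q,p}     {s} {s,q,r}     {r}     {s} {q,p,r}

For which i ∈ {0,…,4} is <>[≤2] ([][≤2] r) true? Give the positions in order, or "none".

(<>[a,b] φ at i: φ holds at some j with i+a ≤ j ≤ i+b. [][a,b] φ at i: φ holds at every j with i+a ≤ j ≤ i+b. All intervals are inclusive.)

0

Evaluate at each i in [0,4]:
  i=0: ✓ (witness j=0)
  i=1: ✗ (none in [1,3])
  i=2: ✗ (none in [2,4])
  i=3: ✗ (none in [3,5])
  i=4: ✗ (none in [4,6])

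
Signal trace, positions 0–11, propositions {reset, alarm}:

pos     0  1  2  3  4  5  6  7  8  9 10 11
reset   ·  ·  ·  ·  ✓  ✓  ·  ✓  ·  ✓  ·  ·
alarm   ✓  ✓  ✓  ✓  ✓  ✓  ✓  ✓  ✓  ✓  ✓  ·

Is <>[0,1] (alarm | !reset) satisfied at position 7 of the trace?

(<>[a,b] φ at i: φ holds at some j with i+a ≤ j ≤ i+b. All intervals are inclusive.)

Check (alarm | !reset) at each j in [7,8]:
  j=7: true
  j=8: true
Found at j=7 → formula holds.

True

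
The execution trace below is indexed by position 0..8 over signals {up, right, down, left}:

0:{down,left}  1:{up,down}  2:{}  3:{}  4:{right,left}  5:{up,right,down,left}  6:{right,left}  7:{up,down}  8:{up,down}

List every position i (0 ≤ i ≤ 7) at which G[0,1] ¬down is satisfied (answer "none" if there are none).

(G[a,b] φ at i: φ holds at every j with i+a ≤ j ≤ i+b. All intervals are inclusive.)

2, 3

Evaluate at each i in [0,7]:
  i=0: ✗ (fails at j=0)
  i=1: ✗ (fails at j=1)
  i=2: ✓ (all of [2,3])
  i=3: ✓ (all of [3,4])
  i=4: ✗ (fails at j=5)
  i=5: ✗ (fails at j=5)
  i=6: ✗ (fails at j=7)
  i=7: ✗ (fails at j=7)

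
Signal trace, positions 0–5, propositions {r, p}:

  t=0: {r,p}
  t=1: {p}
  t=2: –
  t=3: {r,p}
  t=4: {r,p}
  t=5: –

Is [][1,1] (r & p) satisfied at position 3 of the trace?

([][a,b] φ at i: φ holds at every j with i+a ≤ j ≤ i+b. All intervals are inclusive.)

True

Check (r & p) at every j in [4,4]:
  j=4: true
All positions satisfy it → formula holds.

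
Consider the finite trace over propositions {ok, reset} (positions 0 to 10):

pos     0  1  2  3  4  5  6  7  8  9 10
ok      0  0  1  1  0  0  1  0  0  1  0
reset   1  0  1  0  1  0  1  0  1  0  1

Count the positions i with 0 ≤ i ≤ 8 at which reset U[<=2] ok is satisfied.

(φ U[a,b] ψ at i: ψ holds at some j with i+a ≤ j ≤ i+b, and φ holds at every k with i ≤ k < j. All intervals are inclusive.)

4

Evaluate at each i in [0,8]:
  i=0: ✗ (lhs fails at k=1 before rhs at j=2)
  i=1: ✗ (lhs fails at k=1 before rhs at j=2)
  i=2: ✓ (rhs at j=2)
  i=3: ✓ (rhs at j=3)
  i=4: ✗ (lhs fails at k=5 before rhs at j=6)
  i=5: ✗ (lhs fails at k=5 before rhs at j=6)
  i=6: ✓ (rhs at j=6)
  i=7: ✗ (lhs fails at k=7 before rhs at j=9)
  i=8: ✓ (rhs at j=9; lhs holds on [8,8])
Positions where it holds: {2, 3, 6, 8} → 4.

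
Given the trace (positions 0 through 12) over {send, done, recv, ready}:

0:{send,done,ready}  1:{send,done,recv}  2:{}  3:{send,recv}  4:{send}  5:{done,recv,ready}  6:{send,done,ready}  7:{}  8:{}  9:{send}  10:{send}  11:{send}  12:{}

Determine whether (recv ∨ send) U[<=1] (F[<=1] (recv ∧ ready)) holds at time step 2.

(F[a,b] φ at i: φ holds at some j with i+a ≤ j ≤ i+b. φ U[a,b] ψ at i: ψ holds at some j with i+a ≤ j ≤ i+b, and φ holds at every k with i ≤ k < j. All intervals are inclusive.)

Does not hold

Need some j in [2,3] with F[<=1] (recv ∧ ready), and (recv ∨ send) at every k in [2,j-1].
  j=2: F[<=1] (recv ∧ ready) — fails (none in [2,3]).
  j=3: F[<=1] (recv ∧ ready) — fails (none in [3,4]).
No j in the window works → until fails.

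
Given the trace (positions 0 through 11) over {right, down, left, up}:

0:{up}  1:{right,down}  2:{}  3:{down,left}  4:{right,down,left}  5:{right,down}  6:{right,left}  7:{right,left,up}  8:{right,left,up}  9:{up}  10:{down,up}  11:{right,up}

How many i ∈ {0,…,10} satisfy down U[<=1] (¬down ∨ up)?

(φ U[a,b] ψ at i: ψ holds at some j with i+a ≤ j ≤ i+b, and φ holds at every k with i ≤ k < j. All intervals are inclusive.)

9

Evaluate at each i in [0,10]:
  i=0: ✓ (rhs at j=0)
  i=1: ✓ (rhs at j=2; lhs holds on [1,1])
  i=2: ✓ (rhs at j=2)
  i=3: ✗ (no rhs in [3,4])
  i=4: ✗ (no rhs in [4,5])
  i=5: ✓ (rhs at j=6; lhs holds on [5,5])
  i=6: ✓ (rhs at j=6)
  i=7: ✓ (rhs at j=7)
  i=8: ✓ (rhs at j=8)
  i=9: ✓ (rhs at j=9)
  i=10: ✓ (rhs at j=10)
Positions where it holds: {0, 1, 2, 5, 6, 7, 8, 9, 10} → 9.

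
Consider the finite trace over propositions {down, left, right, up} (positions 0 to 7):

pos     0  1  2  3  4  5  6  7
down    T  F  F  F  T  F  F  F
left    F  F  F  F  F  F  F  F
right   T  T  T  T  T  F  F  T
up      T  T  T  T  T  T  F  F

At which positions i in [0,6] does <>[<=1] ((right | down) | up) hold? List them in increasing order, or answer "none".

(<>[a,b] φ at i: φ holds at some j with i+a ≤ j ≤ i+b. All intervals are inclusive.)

Evaluate at each i in [0,6]:
  i=0: ✓ (witness j=0)
  i=1: ✓ (witness j=1)
  i=2: ✓ (witness j=2)
  i=3: ✓ (witness j=3)
  i=4: ✓ (witness j=4)
  i=5: ✓ (witness j=5)
  i=6: ✓ (witness j=7)

0, 1, 2, 3, 4, 5, 6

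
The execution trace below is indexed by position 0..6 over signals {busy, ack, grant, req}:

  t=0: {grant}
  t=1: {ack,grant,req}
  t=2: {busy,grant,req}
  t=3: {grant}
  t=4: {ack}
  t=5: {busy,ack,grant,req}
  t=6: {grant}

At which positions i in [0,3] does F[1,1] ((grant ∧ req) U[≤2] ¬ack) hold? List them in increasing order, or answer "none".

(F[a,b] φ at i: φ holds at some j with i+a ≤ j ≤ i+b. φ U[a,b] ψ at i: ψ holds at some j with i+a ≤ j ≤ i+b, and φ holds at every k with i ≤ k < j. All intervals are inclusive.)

0, 1, 2

Evaluate at each i in [0,3]:
  i=0: ✓ (witness j=1)
  i=1: ✓ (witness j=2)
  i=2: ✓ (witness j=3)
  i=3: ✗ (none in [4,4])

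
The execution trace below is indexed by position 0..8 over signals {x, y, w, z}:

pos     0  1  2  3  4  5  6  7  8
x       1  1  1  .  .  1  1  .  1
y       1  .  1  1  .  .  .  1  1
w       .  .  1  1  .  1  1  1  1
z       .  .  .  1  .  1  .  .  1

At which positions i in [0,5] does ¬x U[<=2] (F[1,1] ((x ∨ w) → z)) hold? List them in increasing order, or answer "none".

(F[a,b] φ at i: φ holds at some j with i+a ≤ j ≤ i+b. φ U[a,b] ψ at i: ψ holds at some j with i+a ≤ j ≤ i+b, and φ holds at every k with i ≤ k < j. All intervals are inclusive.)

2, 3, 4

Evaluate at each i in [0,5]:
  i=0: ✗ (lhs fails at k=0 before rhs at j=2)
  i=1: ✗ (lhs fails at k=1 before rhs at j=2)
  i=2: ✓ (rhs at j=2)
  i=3: ✓ (rhs at j=3)
  i=4: ✓ (rhs at j=4)
  i=5: ✗ (lhs fails at k=5 before rhs at j=7)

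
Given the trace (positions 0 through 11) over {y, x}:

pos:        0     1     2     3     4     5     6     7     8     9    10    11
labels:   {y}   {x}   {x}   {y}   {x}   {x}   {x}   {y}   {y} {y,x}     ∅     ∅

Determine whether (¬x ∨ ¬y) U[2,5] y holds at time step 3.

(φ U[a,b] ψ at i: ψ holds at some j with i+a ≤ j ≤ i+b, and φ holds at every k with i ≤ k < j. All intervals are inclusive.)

Need some j in [5,8] with y, and (¬x ∨ ¬y) at every k in [3,j-1].
  j=5: y false.
  j=6: y false.
  j=7: y holds; (¬x ∨ ¬y) holds at every k in [3,6] → satisfied.

Holds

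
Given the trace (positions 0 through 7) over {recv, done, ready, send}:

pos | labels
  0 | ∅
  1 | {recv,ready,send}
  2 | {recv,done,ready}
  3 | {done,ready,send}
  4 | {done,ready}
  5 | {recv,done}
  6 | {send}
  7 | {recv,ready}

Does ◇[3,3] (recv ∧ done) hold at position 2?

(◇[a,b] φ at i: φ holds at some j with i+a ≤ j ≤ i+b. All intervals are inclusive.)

True

Check (recv ∧ done) at each j in [5,5]:
  j=5: true
Found at j=5 → formula holds.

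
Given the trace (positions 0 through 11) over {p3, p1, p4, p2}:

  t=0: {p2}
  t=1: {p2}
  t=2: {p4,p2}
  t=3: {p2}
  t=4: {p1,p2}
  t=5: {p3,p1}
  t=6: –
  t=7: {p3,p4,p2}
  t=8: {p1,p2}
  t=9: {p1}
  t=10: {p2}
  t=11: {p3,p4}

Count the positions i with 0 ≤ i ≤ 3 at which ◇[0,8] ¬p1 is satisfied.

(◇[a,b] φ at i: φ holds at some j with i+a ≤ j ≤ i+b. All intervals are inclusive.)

Evaluate at each i in [0,3]:
  i=0: ✓ (witness j=0)
  i=1: ✓ (witness j=1)
  i=2: ✓ (witness j=2)
  i=3: ✓ (witness j=3)
Positions where it holds: {0, 1, 2, 3} → 4.

4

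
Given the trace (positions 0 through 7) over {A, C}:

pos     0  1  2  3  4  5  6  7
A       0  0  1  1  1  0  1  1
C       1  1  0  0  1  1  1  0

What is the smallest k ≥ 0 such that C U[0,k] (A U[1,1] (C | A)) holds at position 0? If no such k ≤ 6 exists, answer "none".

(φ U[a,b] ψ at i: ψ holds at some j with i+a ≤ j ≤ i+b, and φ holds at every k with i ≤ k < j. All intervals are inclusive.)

2

Need earliest j ≥ 0 with (A U[1,1] (C | A)), and C at every k in [0,j-1].
  j=0: rhs fails.
  j=1: rhs fails.
  j=2: rhs holds; lhs holds on [0,1]. k = 2.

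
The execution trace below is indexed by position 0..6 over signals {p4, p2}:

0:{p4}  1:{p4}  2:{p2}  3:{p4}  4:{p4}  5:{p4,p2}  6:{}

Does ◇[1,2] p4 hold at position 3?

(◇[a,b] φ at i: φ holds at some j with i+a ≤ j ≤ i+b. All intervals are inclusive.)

Check p4 at each j in [4,5]:
  j=4: true
  j=5: true
Found at j=4 → formula holds.

True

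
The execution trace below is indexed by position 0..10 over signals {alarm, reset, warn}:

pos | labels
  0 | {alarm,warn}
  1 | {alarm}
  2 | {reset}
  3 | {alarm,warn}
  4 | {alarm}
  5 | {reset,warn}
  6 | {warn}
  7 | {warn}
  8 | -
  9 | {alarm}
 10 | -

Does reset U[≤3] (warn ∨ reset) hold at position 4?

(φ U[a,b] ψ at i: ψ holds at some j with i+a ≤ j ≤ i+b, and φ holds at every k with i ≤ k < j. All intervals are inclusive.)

False

Need some j in [4,7] with (warn ∨ reset), and reset at every k in [4,j-1].
  j=4: (warn ∨ reset) false.
  j=5: (warn ∨ reset) holds, but reset fails at k=4 → not this j.
  j=6: (warn ∨ reset) holds, but reset fails at k=4 → not this j.
  j=7: (warn ∨ reset) holds, but reset fails at k=4 → not this j.
No j in the window works → until fails.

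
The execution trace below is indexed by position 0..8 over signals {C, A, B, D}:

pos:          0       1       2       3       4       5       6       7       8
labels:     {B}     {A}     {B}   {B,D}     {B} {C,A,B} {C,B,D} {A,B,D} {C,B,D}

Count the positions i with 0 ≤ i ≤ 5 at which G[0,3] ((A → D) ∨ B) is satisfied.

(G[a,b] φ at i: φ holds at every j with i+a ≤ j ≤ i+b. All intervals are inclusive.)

Evaluate at each i in [0,5]:
  i=0: ✗ (fails at j=1)
  i=1: ✗ (fails at j=1)
  i=2: ✓ (all of [2,5])
  i=3: ✓ (all of [3,6])
  i=4: ✓ (all of [4,7])
  i=5: ✓ (all of [5,8])
Positions where it holds: {2, 3, 4, 5} → 4.

4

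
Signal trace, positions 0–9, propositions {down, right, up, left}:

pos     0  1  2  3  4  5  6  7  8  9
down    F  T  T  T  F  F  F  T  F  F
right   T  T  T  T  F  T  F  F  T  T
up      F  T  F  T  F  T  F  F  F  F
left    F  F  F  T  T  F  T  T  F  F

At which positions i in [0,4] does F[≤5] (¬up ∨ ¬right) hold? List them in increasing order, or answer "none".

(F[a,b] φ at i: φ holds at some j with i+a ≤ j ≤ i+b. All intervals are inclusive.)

0, 1, 2, 3, 4

Evaluate at each i in [0,4]:
  i=0: ✓ (witness j=0)
  i=1: ✓ (witness j=2)
  i=2: ✓ (witness j=2)
  i=3: ✓ (witness j=4)
  i=4: ✓ (witness j=4)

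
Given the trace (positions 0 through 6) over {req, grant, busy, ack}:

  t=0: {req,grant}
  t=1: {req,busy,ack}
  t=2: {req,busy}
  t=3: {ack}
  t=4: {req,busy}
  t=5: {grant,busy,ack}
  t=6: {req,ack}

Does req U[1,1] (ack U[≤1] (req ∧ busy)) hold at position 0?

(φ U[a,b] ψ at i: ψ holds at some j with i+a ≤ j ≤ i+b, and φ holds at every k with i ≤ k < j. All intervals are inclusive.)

Need some j in [1,1] with (ack U[≤1] (req ∧ busy)), and req at every k in [0,j-1].
  j=1: (ack U[≤1] (req ∧ busy)) holds; req holds at every k in [0,0] → satisfied.

Holds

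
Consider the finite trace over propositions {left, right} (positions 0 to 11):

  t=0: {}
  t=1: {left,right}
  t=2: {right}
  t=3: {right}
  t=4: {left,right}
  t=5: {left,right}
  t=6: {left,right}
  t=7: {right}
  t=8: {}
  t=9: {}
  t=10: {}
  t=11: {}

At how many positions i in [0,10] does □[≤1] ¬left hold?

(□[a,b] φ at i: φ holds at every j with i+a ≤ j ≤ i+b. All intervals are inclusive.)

5

Evaluate at each i in [0,10]:
  i=0: ✗ (fails at j=1)
  i=1: ✗ (fails at j=1)
  i=2: ✓ (all of [2,3])
  i=3: ✗ (fails at j=4)
  i=4: ✗ (fails at j=4)
  i=5: ✗ (fails at j=5)
  i=6: ✗ (fails at j=6)
  i=7: ✓ (all of [7,8])
  i=8: ✓ (all of [8,9])
  i=9: ✓ (all of [9,10])
  i=10: ✓ (all of [10,11])
Positions where it holds: {2, 7, 8, 9, 10} → 5.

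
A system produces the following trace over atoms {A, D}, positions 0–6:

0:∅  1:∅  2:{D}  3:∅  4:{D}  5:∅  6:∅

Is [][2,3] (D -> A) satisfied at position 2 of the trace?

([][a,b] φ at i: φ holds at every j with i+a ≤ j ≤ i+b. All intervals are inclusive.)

False

Check (D -> A) at every j in [4,5]:
  j=4: antecedent true; consequent false → ✗
  j=5: antecedent false → ✓
Fails at j=4 → formula fails.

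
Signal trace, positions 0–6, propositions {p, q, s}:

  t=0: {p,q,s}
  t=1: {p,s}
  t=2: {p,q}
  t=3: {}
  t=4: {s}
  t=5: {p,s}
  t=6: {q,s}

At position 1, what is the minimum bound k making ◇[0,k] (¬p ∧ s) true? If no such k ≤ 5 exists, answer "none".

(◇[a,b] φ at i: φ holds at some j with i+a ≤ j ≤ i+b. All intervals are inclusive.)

3

Scan j = 1,2,… for (¬p ∧ s):
  j=1: fails
  j=2: fails
  j=3: fails
  j=4: holds
First hit at j=4, so smallest k = 4-1 = 3.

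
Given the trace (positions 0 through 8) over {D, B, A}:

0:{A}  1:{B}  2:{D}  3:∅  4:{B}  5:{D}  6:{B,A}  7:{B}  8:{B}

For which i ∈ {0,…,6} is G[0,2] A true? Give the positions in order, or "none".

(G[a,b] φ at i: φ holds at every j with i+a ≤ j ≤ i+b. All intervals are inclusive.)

none

Evaluate at each i in [0,6]:
  i=0: ✗ (fails at j=1)
  i=1: ✗ (fails at j=1)
  i=2: ✗ (fails at j=2)
  i=3: ✗ (fails at j=3)
  i=4: ✗ (fails at j=4)
  i=5: ✗ (fails at j=5)
  i=6: ✗ (fails at j=7)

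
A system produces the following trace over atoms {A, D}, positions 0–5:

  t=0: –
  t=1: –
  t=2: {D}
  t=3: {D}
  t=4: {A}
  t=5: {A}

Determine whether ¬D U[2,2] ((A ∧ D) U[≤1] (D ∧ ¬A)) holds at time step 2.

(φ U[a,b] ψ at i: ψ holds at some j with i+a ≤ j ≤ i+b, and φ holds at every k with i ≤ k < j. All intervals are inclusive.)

False

Need some j in [4,4] with ((A ∧ D) U[≤1] (D ∧ ¬A)), and ¬D at every k in [2,j-1].
  j=4: ((A ∧ D) U[≤1] (D ∧ ¬A)) — fails.
No j in the window works → until fails.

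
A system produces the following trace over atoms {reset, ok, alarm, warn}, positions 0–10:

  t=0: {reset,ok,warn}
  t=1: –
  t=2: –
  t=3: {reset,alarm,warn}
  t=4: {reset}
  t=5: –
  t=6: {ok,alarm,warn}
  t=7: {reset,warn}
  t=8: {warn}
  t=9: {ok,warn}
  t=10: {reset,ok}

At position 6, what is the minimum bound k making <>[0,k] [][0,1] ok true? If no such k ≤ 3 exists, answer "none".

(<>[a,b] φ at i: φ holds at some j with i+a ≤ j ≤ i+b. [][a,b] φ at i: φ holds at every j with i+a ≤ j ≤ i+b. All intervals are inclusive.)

3

Scan j = 6,7,… for [][0,1] ok:
  j=6: fails
  j=7: fails
  j=8: fails
  j=9: holds
First hit at j=9, so smallest k = 9-6 = 3.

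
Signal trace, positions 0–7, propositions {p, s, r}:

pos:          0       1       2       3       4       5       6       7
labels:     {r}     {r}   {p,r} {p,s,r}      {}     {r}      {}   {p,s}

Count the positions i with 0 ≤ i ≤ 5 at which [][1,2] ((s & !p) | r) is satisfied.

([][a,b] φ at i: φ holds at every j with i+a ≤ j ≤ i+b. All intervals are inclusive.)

2

Evaluate at each i in [0,5]:
  i=0: ✓ (all of [1,2])
  i=1: ✓ (all of [2,3])
  i=2: ✗ (fails at j=4)
  i=3: ✗ (fails at j=4)
  i=4: ✗ (fails at j=6)
  i=5: ✗ (fails at j=6)
Positions where it holds: {0, 1} → 2.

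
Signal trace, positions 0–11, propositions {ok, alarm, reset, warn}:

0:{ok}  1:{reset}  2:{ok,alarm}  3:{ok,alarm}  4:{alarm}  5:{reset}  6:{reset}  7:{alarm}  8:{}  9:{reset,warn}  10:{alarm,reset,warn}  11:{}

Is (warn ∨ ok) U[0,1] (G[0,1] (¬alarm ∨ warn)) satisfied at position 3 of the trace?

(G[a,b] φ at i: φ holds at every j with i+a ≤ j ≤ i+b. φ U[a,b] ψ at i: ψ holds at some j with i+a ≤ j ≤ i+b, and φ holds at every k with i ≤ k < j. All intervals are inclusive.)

Does not hold

Need some j in [3,4] with G[0,1] (¬alarm ∨ warn), and (warn ∨ ok) at every k in [3,j-1].
  j=3: G[0,1] (¬alarm ∨ warn) — fails at 3.
  j=4: G[0,1] (¬alarm ∨ warn) — fails at 4.
No j in the window works → until fails.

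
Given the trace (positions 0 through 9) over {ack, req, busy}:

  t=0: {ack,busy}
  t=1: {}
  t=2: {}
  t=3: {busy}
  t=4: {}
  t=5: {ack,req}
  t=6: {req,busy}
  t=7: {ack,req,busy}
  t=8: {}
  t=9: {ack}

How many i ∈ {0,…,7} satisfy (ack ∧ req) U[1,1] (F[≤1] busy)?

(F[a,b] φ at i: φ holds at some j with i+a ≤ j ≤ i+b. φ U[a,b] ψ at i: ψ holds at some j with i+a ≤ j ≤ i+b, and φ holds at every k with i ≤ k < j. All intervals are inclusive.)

1

Evaluate at each i in [0,7]:
  i=0: ✗ (no rhs in [1,1])
  i=1: ✗ (lhs fails at k=1 before rhs at j=2)
  i=2: ✗ (lhs fails at k=2 before rhs at j=3)
  i=3: ✗ (no rhs in [4,4])
  i=4: ✗ (lhs fails at k=4 before rhs at j=5)
  i=5: ✓ (rhs at j=6; lhs holds on [5,5])
  i=6: ✗ (lhs fails at k=6 before rhs at j=7)
  i=7: ✗ (no rhs in [8,8])
Positions where it holds: {5} → 1.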